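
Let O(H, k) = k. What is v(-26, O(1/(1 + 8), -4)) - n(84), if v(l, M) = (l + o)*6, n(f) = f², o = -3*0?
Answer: -7212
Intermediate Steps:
o = 0
v(l, M) = 6*l (v(l, M) = (l + 0)*6 = l*6 = 6*l)
v(-26, O(1/(1 + 8), -4)) - n(84) = 6*(-26) - 1*84² = -156 - 1*7056 = -156 - 7056 = -7212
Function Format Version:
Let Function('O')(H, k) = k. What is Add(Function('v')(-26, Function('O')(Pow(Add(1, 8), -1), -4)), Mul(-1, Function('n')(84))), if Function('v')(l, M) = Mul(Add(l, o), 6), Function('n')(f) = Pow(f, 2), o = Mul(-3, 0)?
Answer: -7212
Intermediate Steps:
o = 0
Function('v')(l, M) = Mul(6, l) (Function('v')(l, M) = Mul(Add(l, 0), 6) = Mul(l, 6) = Mul(6, l))
Add(Function('v')(-26, Function('O')(Pow(Add(1, 8), -1), -4)), Mul(-1, Function('n')(84))) = Add(Mul(6, -26), Mul(-1, Pow(84, 2))) = Add(-156, Mul(-1, 7056)) = Add(-156, -7056) = -7212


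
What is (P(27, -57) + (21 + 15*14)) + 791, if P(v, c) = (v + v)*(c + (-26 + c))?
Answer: -6538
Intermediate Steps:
P(v, c) = 2*v*(-26 + 2*c) (P(v, c) = (2*v)*(-26 + 2*c) = 2*v*(-26 + 2*c))
(P(27, -57) + (21 + 15*14)) + 791 = (4*27*(-13 - 57) + (21 + 15*14)) + 791 = (4*27*(-70) + (21 + 210)) + 791 = (-7560 + 231) + 791 = -7329 + 791 = -6538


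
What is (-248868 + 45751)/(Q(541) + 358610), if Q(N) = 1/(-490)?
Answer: -99527330/175718899 ≈ -0.56640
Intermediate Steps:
Q(N) = -1/490
(-248868 + 45751)/(Q(541) + 358610) = (-248868 + 45751)/(-1/490 + 358610) = -203117/175718899/490 = -203117*490/175718899 = -99527330/175718899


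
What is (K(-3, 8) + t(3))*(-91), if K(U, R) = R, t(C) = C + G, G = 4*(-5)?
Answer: 819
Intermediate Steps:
G = -20
t(C) = -20 + C (t(C) = C - 20 = -20 + C)
(K(-3, 8) + t(3))*(-91) = (8 + (-20 + 3))*(-91) = (8 - 17)*(-91) = -9*(-91) = 819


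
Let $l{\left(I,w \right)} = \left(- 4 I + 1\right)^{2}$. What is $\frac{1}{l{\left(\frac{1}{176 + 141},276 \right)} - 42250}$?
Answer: $- \frac{100489}{4245562281} \approx -2.3669 \cdot 10^{-5}$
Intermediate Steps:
$l{\left(I,w \right)} = \left(1 - 4 I\right)^{2}$
$\frac{1}{l{\left(\frac{1}{176 + 141},276 \right)} - 42250} = \frac{1}{\left(-1 + \frac{4}{176 + 141}\right)^{2} - 42250} = \frac{1}{\left(-1 + \frac{4}{317}\right)^{2} - 42250} = \frac{1}{\left(- \frac{313}{317}\right)^{2} - 42250} = \frac{1}{\frac{97969}{100489} - 42250} = \frac{1}{- \frac{4245562281}{100489}} = - \frac{100489}{4245562281}$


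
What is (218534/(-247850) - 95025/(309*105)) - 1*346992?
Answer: -13287449848028/38292825 ≈ -3.4700e+5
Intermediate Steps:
(218534/(-247850) - 95025/(309*105)) - 1*346992 = (218534*(-1/247850) - 95025/32445) - 346992 = (-109267/123925 - 95025*1/32445) - 346992 = (-109267/123925 - 905/309) - 346992 = -145915628/38292825 - 346992 = -13287449848028/38292825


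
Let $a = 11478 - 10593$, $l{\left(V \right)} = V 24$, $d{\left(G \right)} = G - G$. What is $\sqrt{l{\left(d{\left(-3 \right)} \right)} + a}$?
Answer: $\sqrt{885} \approx 29.749$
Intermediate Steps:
$d{\left(G \right)} = 0$
$l{\left(V \right)} = 24 V$
$a = 885$
$\sqrt{l{\left(d{\left(-3 \right)} \right)} + a} = \sqrt{24 \cdot 0 + 885} = \sqrt{0 + 885} = \sqrt{885}$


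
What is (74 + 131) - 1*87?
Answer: 118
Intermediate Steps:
(74 + 131) - 1*87 = 205 - 87 = 118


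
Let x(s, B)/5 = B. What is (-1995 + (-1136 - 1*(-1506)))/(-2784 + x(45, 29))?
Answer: 125/203 ≈ 0.61576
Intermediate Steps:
x(s, B) = 5*B
(-1995 + (-1136 - 1*(-1506)))/(-2784 + x(45, 29)) = (-1995 + (-1136 - 1*(-1506)))/(-2784 + 5*29) = (-1995 + (-1136 + 1506))/(-2784 + 145) = (-1995 + 370)/(-2639) = -1625*(-1/2639) = 125/203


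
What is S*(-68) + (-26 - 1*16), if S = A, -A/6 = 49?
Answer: 19950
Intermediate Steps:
A = -294 (A = -6*49 = -294)
S = -294
S*(-68) + (-26 - 1*16) = -294*(-68) + (-26 - 1*16) = 19992 + (-26 - 16) = 19992 - 42 = 19950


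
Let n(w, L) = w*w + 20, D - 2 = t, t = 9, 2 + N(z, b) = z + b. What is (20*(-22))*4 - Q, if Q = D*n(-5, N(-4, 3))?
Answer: -2255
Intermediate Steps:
N(z, b) = -2 + b + z (N(z, b) = -2 + (z + b) = -2 + (b + z) = -2 + b + z)
D = 11 (D = 2 + 9 = 11)
n(w, L) = 20 + w**2 (n(w, L) = w**2 + 20 = 20 + w**2)
Q = 495 (Q = 11*(20 + (-5)**2) = 11*(20 + 25) = 11*45 = 495)
(20*(-22))*4 - Q = (20*(-22))*4 - 1*495 = -440*4 - 495 = -1760 - 495 = -2255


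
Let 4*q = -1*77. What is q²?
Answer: 5929/16 ≈ 370.56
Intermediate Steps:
q = -77/4 (q = (-1*77)/4 = (¼)*(-77) = -77/4 ≈ -19.250)
q² = (-77/4)² = 5929/16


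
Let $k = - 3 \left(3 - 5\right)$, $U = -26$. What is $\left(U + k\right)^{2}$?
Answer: $400$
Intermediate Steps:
$k = 6$ ($k = - 3 \left(3 - 5\right) = \left(-3\right) \left(-2\right) = 6$)
$\left(U + k\right)^{2} = \left(-26 + 6\right)^{2} = \left(-20\right)^{2} = 400$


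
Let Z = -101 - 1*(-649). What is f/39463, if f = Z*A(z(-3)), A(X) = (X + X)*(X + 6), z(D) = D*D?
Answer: 147960/39463 ≈ 3.7493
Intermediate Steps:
z(D) = D²
A(X) = 2*X*(6 + X) (A(X) = (2*X)*(6 + X) = 2*X*(6 + X))
Z = 548 (Z = -101 + 649 = 548)
f = 147960 (f = 548*(2*(-3)²*(6 + (-3)²)) = 548*(2*9*(6 + 9)) = 548*(2*9*15) = 548*270 = 147960)
f/39463 = 147960/39463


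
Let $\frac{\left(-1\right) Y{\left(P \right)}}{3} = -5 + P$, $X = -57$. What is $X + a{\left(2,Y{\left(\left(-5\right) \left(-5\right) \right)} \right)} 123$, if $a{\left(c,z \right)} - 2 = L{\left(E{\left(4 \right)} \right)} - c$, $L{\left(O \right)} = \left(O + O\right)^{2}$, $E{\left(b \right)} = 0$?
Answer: $-57$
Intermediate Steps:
$L{\left(O \right)} = 4 O^{2}$ ($L{\left(O \right)} = \left(2 O\right)^{2} = 4 O^{2}$)
$Y{\left(P \right)} = 15 - 3 P$ ($Y{\left(P \right)} = - 3 \left(-5 + P\right) = 15 - 3 P$)
$a{\left(c,z \right)} = 2 - c$ ($a{\left(c,z \right)} = 2 - \left(0 + c\right) = 2 + \left(4 \cdot 0 - c\right) = 2 + \left(0 - c\right) = 2 - c$)
$X + a{\left(2,Y{\left(\left(-5\right) \left(-5\right) \right)} \right)} 123 = -57 + \left(2 - 2\right) 123 = -57 + 0 \cdot 123 = -57 + 0 = -57$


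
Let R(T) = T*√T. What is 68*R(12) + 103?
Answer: 103 + 1632*√3 ≈ 2929.7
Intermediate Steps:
R(T) = T^(3/2)
68*R(12) + 103 = 68*12^(3/2) + 103 = 68*(24*√3) + 103 = 1632*√3 + 103 = 103 + 1632*√3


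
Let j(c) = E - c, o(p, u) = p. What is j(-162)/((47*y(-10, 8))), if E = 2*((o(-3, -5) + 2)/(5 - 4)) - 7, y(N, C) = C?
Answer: 153/376 ≈ 0.40691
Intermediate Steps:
E = -9 (E = 2*((-3 + 2)/(5 - 4)) - 7 = 2*(-1/1) - 7 = 2*(-1*1) - 7 = 2*(-1) - 7 = -2 - 7 = -9)
j(c) = -9 - c
j(-162)/((47*y(-10, 8))) = (-9 - 1*(-162))/((47*8)) = (-9 + 162)/376 = 153*(1/376) = 153/376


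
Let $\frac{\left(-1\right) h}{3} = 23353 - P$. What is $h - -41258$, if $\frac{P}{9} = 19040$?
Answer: $485279$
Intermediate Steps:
$P = 171360$ ($P = 9 \cdot 19040 = 171360$)
$h = 444021$ ($h = - 3 \left(23353 - 171360\right) = \left(-3\right) \left(-148007\right) = 444021$)
$h - -41258 = 444021 - -41258 = 444021 + 41258 = 485279$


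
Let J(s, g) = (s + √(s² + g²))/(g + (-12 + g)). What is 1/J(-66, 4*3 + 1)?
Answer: 924/169 + 70*√181/169 ≈ 11.040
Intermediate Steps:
J(s, g) = (s + √(g² + s²))/(-12 + 2*g)
1/J(-66, 4*3 + 1) = 1/((-66 + √((4*3 + 1)² + (-66)²))/(2*(-6 + (4*3 + 1)))) = 1/((-66 + √((12 + 1)² + 4356))/(2*(-6 + (12 + 1)))) = 1/((-66 + √(13² + 4356))/(2*(-6 + 13))) = 1/((½)*(-66 + √(169 + 4356))/7) = 1/((½)*(⅐)*(-66 + √4525)) = 1/((½)*(⅐)*(-66 + 5*√181)) = 1/(-33/7 + 5*√181/14)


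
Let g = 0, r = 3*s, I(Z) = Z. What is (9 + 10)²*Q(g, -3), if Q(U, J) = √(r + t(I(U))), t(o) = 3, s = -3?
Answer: 361*I*√6 ≈ 884.27*I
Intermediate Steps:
r = -9 (r = 3*(-3) = -9)
Q(U, J) = I*√6 (Q(U, J) = √(-9 + 3) = √(-6) = I*√6)
(9 + 10)²*Q(g, -3) = (9 + 10)²*(I*√6) = 19²*(I*√6) = 361*(I*√6) = 361*I*√6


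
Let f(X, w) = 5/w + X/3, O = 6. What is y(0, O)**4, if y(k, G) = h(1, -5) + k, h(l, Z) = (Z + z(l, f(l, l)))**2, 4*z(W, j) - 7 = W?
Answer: 6561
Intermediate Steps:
f(X, w) = 5/w + X/3 (f(X, w) = 5/w + X*(1/3) = 5/w + X/3)
z(W, j) = 7/4 + W/4
h(l, Z) = (7/4 + Z + l/4)**2 (h(l, Z) = (Z + (7/4 + l/4))**2 = (7/4 + Z + l/4)**2)
y(k, G) = 9 + k (y(k, G) = (7 + 1 + 4*(-5))**2/16 + k = (7 + 1 - 20)**2/16 + k = (1/16)*(-12)**2 + k = (1/16)*144 + k = 9 + k)
y(0, O)**4 = (9 + 0)**4 = 9**4 = 6561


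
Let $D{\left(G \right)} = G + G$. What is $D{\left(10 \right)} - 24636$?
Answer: $-24616$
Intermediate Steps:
$D{\left(G \right)} = 2 G$
$D{\left(10 \right)} - 24636 = 2 \cdot 10 - 24636 = 20 - 24636 = -24616$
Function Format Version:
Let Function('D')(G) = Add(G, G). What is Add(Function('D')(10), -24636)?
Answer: -24616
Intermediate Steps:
Function('D')(G) = Mul(2, G)
Add(Function('D')(10), -24636) = Add(Mul(2, 10), -24636) = Add(20, -24636) = -24616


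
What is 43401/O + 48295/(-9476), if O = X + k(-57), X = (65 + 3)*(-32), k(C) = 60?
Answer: -60664/2369 ≈ -25.607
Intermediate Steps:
X = -2176 (X = 68*(-32) = -2176)
O = -2116 (O = -2176 + 60 = -2116)
43401/O + 48295/(-9476) = 43401/(-2116) + 48295/(-9476) = 43401*(-1/2116) + 48295*(-1/9476) = -1887/92 - 48295/9476 = -60664/2369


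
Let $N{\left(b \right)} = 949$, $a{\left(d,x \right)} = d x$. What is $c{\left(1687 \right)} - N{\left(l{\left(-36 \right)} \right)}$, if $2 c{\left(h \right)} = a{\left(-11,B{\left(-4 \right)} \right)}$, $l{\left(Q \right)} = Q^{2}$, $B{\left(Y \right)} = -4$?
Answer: $-927$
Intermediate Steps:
$c{\left(h \right)} = 22$ ($c{\left(h \right)} = \frac{\left(-11\right) \left(-4\right)}{2} = \frac{1}{2} \cdot 44 = 22$)
$c{\left(1687 \right)} - N{\left(l{\left(-36 \right)} \right)} = 22 - 949 = -927$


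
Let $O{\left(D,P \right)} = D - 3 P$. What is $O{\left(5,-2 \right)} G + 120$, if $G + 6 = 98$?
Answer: $1132$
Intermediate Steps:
$G = 92$ ($G = -6 + 98 = 92$)
$O{\left(5,-2 \right)} G + 120 = \left(5 - -6\right) 92 + 120 = \left(5 + 6\right) 92 + 120 = 11 \cdot 92 + 120 = 1012 + 120 = 1132$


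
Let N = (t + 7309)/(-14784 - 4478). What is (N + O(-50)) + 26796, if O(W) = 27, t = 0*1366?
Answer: 516657317/19262 ≈ 26823.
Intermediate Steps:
t = 0
N = -7309/19262 (N = (0 + 7309)/(-14784 - 4478) = 7309/(-19262) = 7309*(-1/19262) = -7309/19262 ≈ -0.37945)
(N + O(-50)) + 26796 = (-7309/19262 + 27) + 26796 = 512765/19262 + 26796 = 516657317/19262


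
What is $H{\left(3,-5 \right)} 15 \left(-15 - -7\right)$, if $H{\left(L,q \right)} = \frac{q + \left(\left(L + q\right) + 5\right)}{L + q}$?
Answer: $-120$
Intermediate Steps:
$H{\left(L,q \right)} = \frac{5 + L + 2 q}{L + q}$ ($H{\left(L,q \right)} = \frac{q + \left(5 + L + q\right)}{L + q} = \frac{5 + L + 2 q}{L + q}$)
$H{\left(3,-5 \right)} 15 \left(-15 - -7\right) = \frac{5 + 3 + 2 \left(-5\right)}{3 - 5} \cdot 15 \left(-15 - -7\right) = \frac{5 + 3 - 10}{-2} \cdot 15 \left(-15 + 7\right) = \left(- \frac{1}{2}\right) \left(-2\right) 15 \left(-8\right) = 1 \cdot 15 \left(-8\right) = 15 \left(-8\right) = -120$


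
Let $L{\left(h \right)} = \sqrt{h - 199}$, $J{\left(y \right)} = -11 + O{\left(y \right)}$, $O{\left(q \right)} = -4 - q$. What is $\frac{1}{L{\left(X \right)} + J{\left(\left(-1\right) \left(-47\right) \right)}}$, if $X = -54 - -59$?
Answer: $- \frac{31}{2019} - \frac{i \sqrt{194}}{4038} \approx -0.015354 - 0.0034493 i$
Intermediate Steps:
$X = 5$ ($X = -54 + 59 = 5$)
$J{\left(y \right)} = -15 - y$ ($J{\left(y \right)} = -11 - \left(4 + y\right) = -15 - y$)
$L{\left(h \right)} = \sqrt{-199 + h}$
$\frac{1}{L{\left(X \right)} + J{\left(\left(-1\right) \left(-47\right) \right)}} = \frac{1}{\sqrt{-199 + 5} - \left(15 - -47\right)} = \frac{1}{\sqrt{-194} - 62} = \frac{1}{i \sqrt{194} - 62} = \frac{1}{-62 + i \sqrt{194}}$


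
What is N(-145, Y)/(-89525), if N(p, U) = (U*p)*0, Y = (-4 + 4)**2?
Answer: 0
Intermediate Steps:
Y = 0 (Y = 0**2 = 0)
N(p, U) = 0
N(-145, Y)/(-89525) = 0/(-89525) = 0*(-1/89525) = 0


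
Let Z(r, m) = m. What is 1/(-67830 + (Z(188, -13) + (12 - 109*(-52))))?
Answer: -1/62163 ≈ -1.6087e-5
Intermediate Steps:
1/(-67830 + (Z(188, -13) + (12 - 109*(-52)))) = 1/(-67830 + (-13 + (12 - 109*(-52)))) = 1/(-67830 + (-13 + (12 + 5668))) = 1/(-67830 + (-13 + 5680)) = 1/(-67830 + 5667) = 1/(-62163) = -1/62163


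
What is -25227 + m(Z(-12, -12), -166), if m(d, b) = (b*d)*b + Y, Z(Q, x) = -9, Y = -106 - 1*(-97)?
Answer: -273240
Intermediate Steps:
Y = -9 (Y = -106 + 97 = -9)
m(d, b) = -9 + d*b**2 (m(d, b) = (b*d)*b - 9 = d*b**2 - 9 = -9 + d*b**2)
-25227 + m(Z(-12, -12), -166) = -25227 + (-9 - 9*(-166)**2) = -25227 + (-9 - 9*27556) = -25227 + (-9 - 248004) = -25227 - 248013 = -273240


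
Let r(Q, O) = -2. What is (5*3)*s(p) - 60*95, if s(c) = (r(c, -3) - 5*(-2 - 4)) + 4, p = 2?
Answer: -5220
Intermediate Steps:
s(c) = 32 (s(c) = (-2 - 5*(-2 - 4)) + 4 = (-2 - 5*(-6)) + 4 = (-2 + 30) + 4 = 28 + 4 = 32)
(5*3)*s(p) - 60*95 = (5*3)*32 - 60*95 = 15*32 - 5700 = 480 - 5700 = -5220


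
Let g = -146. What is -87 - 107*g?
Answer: 15535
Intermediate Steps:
-87 - 107*g = -87 - 107*(-146) = -87 + 15622 = 15535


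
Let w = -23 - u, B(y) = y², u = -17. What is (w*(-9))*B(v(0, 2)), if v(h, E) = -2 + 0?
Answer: 216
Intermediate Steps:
v(h, E) = -2
w = -6 (w = -23 - 1*(-17) = -23 + 17 = -6)
(w*(-9))*B(v(0, 2)) = -6*(-9)*(-2)² = 54*4 = 216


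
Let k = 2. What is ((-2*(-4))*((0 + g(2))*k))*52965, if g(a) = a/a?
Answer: 847440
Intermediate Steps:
g(a) = 1
((-2*(-4))*((0 + g(2))*k))*52965 = ((-2*(-4))*((0 + 1)*2))*52965 = (8*(1*2))*52965 = (8*2)*52965 = 16*52965 = 847440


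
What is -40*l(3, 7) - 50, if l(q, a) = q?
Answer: -170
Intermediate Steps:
-40*l(3, 7) - 50 = -40*3 - 50 = -120 - 50 = -170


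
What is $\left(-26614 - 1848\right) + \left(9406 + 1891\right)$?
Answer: $-17165$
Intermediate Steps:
$\left(-26614 - 1848\right) + \left(9406 + 1891\right) = -28462 + 11297 = -17165$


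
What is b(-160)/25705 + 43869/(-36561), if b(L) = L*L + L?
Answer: -35497/168877 ≈ -0.21019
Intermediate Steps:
b(L) = L + L² (b(L) = L² + L = L + L²)
b(-160)/25705 + 43869/(-36561) = -160*(1 - 160)/25705 + 43869/(-36561) = -160*(-159)*(1/25705) + 43869*(-1/36561) = 25440*(1/25705) - 2089/1741 = 96/97 - 2089/1741 = -35497/168877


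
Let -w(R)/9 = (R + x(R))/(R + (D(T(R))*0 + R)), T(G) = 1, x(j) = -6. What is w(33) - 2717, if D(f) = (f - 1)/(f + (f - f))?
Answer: -59855/22 ≈ -2720.7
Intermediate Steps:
D(f) = (-1 + f)/f (D(f) = (-1 + f)/(f + 0) = (-1 + f)/f)
w(R) = -9*(-6 + R)/(2*R) (w(R) = -9*(R - 6)/(R + (((-1 + 1)/1)*0 + R)) = -9*(-6 + R)/(R + ((1*0)*0 + R)) = -9*(-6 + R)/(R + (0*0 + R)) = -9*(-6 + R)/(R + (0 + R)) = -9*(-6 + R)/(R + R) = -9*(-6 + R)/(2*R))
w(33) - 2717 = (-9/2 + 27/33) - 2717 = (-9/2 + 27*(1/33)) - 2717 = (-9/2 + 9/11) - 2717 = -81/22 - 2717 = -59855/22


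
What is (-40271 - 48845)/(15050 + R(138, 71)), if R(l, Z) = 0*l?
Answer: -44558/7525 ≈ -5.9213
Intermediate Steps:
R(l, Z) = 0
(-40271 - 48845)/(15050 + R(138, 71)) = (-40271 - 48845)/(15050 + 0) = -89116/15050 = -89116*1/15050 = -44558/7525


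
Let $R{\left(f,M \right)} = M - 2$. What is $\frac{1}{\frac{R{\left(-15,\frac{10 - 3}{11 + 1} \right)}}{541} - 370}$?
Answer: $- \frac{6492}{2402057} \approx -0.0027027$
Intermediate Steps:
$R{\left(f,M \right)} = -2 + M$
$\frac{1}{\frac{R{\left(-15,\frac{10 - 3}{11 + 1} \right)}}{541} - 370} = \frac{1}{\frac{-2 + \frac{10 - 3}{11 + 1}}{541} - 370} = \frac{1}{\left(-2 + \frac{7}{12}\right) \frac{1}{541} - 370} = \frac{1}{\left(- \frac{17}{12}\right) \frac{1}{541} - 370} = \frac{1}{- \frac{17}{6492} - 370} = \frac{1}{- \frac{2402057}{6492}} = - \frac{6492}{2402057}$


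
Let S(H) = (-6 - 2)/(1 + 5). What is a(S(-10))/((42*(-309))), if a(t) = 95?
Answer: -95/12978 ≈ -0.0073201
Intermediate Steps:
S(H) = -4/3 (S(H) = -8/6 = -8*1/6 = -4/3)
a(S(-10))/((42*(-309))) = 95/((42*(-309))) = 95/(-12978) = 95*(-1/12978) = -95/12978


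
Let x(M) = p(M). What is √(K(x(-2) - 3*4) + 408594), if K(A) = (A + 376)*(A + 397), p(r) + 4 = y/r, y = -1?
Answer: √2184499/2 ≈ 739.00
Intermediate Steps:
p(r) = -4 - 1/r
x(M) = -4 - 1/M
K(A) = (376 + A)*(397 + A)
√(K(x(-2) - 3*4) + 408594) = √((149272 + ((-4 - 1/(-2)) - 3*4)² + 773*((-4 - 1/(-2)) - 3*4)) + 408594) = √((149272 + ((-4 - 1*(-½)) - 12)² + 773*((-4 - 1*(-½)) - 12)) + 408594) = √((149272 + ((-4 + ½) - 12)² + 773*((-4 + ½) - 12)) + 408594) = √((149272 + (-7/2 - 12)² + 773*(-7/2 - 12)) + 408594) = √((149272 + (-31/2)² + 773*(-31/2)) + 408594) = √((149272 + 961/4 - 23963/2) + 408594) = √(550123/4 + 408594) = √(2184499/4) = √2184499/2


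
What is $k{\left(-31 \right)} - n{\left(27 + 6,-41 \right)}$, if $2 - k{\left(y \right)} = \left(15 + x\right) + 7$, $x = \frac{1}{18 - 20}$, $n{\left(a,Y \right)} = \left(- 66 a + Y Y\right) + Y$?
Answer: $\frac{1037}{2} \approx 518.5$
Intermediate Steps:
$n{\left(a,Y \right)} = Y + Y^{2} - 66 a$ ($n{\left(a,Y \right)} = \left(- 66 a + Y^{2}\right) + Y = \left(Y^{2} - 66 a\right) + Y = Y + Y^{2} - 66 a$)
$x = - \frac{1}{2}$ ($x = \frac{1}{-2} = - \frac{1}{2} \approx -0.5$)
$k{\left(y \right)} = - \frac{39}{2}$ ($k{\left(y \right)} = 2 - \left(\left(15 - \frac{1}{2}\right) + 7\right) = 2 - \left(\frac{29}{2} + 7\right) = 2 - \frac{43}{2} = - \frac{39}{2}$)
$k{\left(-31 \right)} - n{\left(27 + 6,-41 \right)} = - \frac{39}{2} - \left(-41 + \left(-41\right)^{2} - 66 \left(27 + 6\right)\right) = - \frac{39}{2} - \left(-41 + 1681 - 2178\right) = - \frac{39}{2} - -538 = - \frac{39}{2} + 538 = \frac{1037}{2}$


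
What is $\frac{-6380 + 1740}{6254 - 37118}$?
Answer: $\frac{290}{1929} \approx 0.15034$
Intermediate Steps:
$\frac{-6380 + 1740}{6254 - 37118} = - \frac{4640}{-30864} = \left(-4640\right) \left(- \frac{1}{30864}\right) = \frac{290}{1929}$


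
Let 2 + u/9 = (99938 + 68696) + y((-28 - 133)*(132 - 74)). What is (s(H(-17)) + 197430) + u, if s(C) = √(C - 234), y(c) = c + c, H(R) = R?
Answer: 1547034 + I*√251 ≈ 1.547e+6 + 15.843*I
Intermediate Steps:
y(c) = 2*c
u = 1349604 (u = -18 + 9*((99938 + 68696) + 2*((-28 - 133)*(132 - 74))) = -18 + 9*(168634 + 2*(-161*58)) = -18 + 9*(168634 + 2*(-9338)) = -18 + 9*(168634 - 18676) = -18 + 9*149958 = -18 + 1349622 = 1349604)
s(C) = √(-234 + C)
(s(H(-17)) + 197430) + u = (√(-234 - 17) + 197430) + 1349604 = (√(-251) + 197430) + 1349604 = (I*√251 + 197430) + 1349604 = (197430 + I*√251) + 1349604 = 1547034 + I*√251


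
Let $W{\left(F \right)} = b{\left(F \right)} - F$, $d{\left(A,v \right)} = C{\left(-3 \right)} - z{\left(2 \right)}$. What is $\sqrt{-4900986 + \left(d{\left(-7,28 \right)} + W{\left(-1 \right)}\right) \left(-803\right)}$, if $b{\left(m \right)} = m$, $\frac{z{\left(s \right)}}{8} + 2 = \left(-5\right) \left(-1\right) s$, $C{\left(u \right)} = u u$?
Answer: $i \sqrt{4856821} \approx 2203.8 i$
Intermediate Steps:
$C{\left(u \right)} = u^{2}$
$z{\left(s \right)} = -16 + 40 s$ ($z{\left(s \right)} = -16 + 8 \left(-5\right) \left(-1\right) s = -16 + 8 \cdot 5 s = -16 + 40 s$)
$d{\left(A,v \right)} = -55$ ($d{\left(A,v \right)} = \left(-3\right)^{2} - \left(-16 + 40 \cdot 2\right) = 9 - \left(-16 + 80\right) = 9 - 64 = -55$)
$W{\left(F \right)} = 0$ ($W{\left(F \right)} = F - F = 0$)
$\sqrt{-4900986 + \left(d{\left(-7,28 \right)} + W{\left(-1 \right)}\right) \left(-803\right)} = \sqrt{-4900986 + \left(-55 + 0\right) \left(-803\right)} = \sqrt{-4900986 - -44165} = \sqrt{-4900986 + 44165} = \sqrt{-4856821} = i \sqrt{4856821}$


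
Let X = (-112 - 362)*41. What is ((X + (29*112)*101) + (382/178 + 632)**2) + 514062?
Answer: 9701777317/7921 ≈ 1.2248e+6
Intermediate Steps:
X = -19434 (X = -474*41 = -19434)
((X + (29*112)*101) + (382/178 + 632)**2) + 514062 = ((-19434 + (29*112)*101) + (382/178 + 632)**2) + 514062 = ((-19434 + 3248*101) + (382*(1/178) + 632)**2) + 514062 = ((-19434 + 328048) + (191/89 + 632)**2) + 514062 = (308614 + (56439/89)**2) + 514062 = (308614 + 3185360721/7921) + 514062 = 5629892215/7921 + 514062 = 9701777317/7921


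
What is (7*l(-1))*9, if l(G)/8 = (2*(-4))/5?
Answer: -4032/5 ≈ -806.40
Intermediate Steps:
l(G) = -64/5 (l(G) = 8*((2*(-4))/5) = 8*(-8*1/5) = 8*(-8/5) = -64/5)
(7*l(-1))*9 = (7*(-64/5))*9 = -448/5*9 = -4032/5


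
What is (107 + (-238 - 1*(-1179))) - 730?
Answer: 318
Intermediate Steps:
(107 + (-238 - 1*(-1179))) - 730 = (107 + (-238 + 1179)) - 730 = (107 + 941) - 730 = 1048 - 730 = 318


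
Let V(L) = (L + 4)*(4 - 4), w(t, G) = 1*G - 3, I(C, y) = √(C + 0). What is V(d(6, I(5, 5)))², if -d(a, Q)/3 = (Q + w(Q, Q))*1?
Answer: 0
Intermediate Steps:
I(C, y) = √C
w(t, G) = -3 + G (w(t, G) = G - 3 = -3 + G)
d(a, Q) = 9 - 6*Q (d(a, Q) = -3*(Q + (-3 + Q)) = -3*(-3 + 2*Q) = 9 - 6*Q)
V(L) = 0 (V(L) = (4 + L)*0 = 0)
V(d(6, I(5, 5)))² = 0² = 0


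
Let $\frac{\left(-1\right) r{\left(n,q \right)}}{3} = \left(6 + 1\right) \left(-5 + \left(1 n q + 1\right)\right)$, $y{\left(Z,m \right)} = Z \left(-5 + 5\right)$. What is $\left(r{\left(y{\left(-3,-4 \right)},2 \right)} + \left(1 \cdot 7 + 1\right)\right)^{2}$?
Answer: $8464$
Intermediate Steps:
$y{\left(Z,m \right)} = 0$ ($y{\left(Z,m \right)} = Z 0 = 0$)
$r{\left(n,q \right)} = 84 - 21 n q$ ($r{\left(n,q \right)} = - 3 \left(6 + 1\right) \left(-5 + \left(1 n q + 1\right)\right) = - 3 \cdot 7 \left(-5 + \left(n q + 1\right)\right) = - 3 \cdot 7 \left(-5 + \left(1 + n q\right)\right) = - 3 \cdot 7 \left(-4 + n q\right) = - 3 \left(-28 + 7 n q\right) = 84 - 21 n q$)
$\left(r{\left(y{\left(-3,-4 \right)},2 \right)} + \left(1 \cdot 7 + 1\right)\right)^{2} = \left(\left(84 - 0 \cdot 2\right) + \left(1 \cdot 7 + 1\right)\right)^{2} = \left(\left(84 + 0\right) + \left(7 + 1\right)\right)^{2} = \left(84 + 8\right)^{2} = 92^{2} = 8464$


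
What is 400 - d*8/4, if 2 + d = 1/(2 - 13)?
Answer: 4446/11 ≈ 404.18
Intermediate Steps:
d = -23/11 (d = -2 + 1/(2 - 13) = -2 + 1/(-11) = -2 - 1/11 = -23/11 ≈ -2.0909)
400 - d*8/4 = 400 - (-23)*8/4/11 = 400 - (-23)*8*(¼)/11 = 400 - (-23)*2/11 = 400 - 1*(-46/11) = 400 + 46/11 = 4446/11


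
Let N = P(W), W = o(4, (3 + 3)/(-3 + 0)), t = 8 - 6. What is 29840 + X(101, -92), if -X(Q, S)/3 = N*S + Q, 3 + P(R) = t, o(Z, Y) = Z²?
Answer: 29261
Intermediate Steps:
t = 2
W = 16 (W = 4² = 16)
P(R) = -1 (P(R) = -3 + 2 = -1)
N = -1
X(Q, S) = -3*Q + 3*S (X(Q, S) = -3*(-S + Q) = -3*(Q - S) = -3*Q + 3*S)
29840 + X(101, -92) = 29840 + (-3*101 + 3*(-92)) = 29840 + (-303 - 276) = 29840 - 579 = 29261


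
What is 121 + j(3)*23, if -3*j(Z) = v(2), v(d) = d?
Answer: 317/3 ≈ 105.67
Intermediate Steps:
j(Z) = -2/3 (j(Z) = -1/3*2 = -2/3)
121 + j(3)*23 = 121 - 2/3*23 = 121 - 46/3 = 317/3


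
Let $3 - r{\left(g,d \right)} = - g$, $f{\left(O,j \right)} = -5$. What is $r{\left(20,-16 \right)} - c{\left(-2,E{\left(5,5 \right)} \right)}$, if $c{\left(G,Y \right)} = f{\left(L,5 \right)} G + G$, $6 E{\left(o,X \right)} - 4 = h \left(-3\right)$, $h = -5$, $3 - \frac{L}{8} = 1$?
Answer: $15$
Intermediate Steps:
$L = 16$ ($L = 24 - 8 = 16$)
$r{\left(g,d \right)} = 3 + g$ ($r{\left(g,d \right)} = 3 - - g = 3 + g$)
$E{\left(o,X \right)} = \frac{19}{6}$ ($E{\left(o,X \right)} = \frac{2}{3} + \frac{\left(-5\right) \left(-3\right)}{6} = \frac{2}{3} + \frac{1}{6} \cdot 15 = \frac{2}{3} + \frac{5}{2} = \frac{19}{6}$)
$c{\left(G,Y \right)} = - 4 G$ ($c{\left(G,Y \right)} = - 5 G + G = - 4 G$)
$r{\left(20,-16 \right)} - c{\left(-2,E{\left(5,5 \right)} \right)} = \left(3 + 20\right) - \left(-4\right) \left(-2\right) = 23 - 8 = 15$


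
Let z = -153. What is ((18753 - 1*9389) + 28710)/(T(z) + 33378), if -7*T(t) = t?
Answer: 266518/233799 ≈ 1.1399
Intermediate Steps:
T(t) = -t/7
((18753 - 1*9389) + 28710)/(T(z) + 33378) = ((18753 - 1*9389) + 28710)/(-⅐*(-153) + 33378) = ((18753 - 9389) + 28710)/(153/7 + 33378) = (9364 + 28710)/(233799/7) = 38074*(7/233799) = 266518/233799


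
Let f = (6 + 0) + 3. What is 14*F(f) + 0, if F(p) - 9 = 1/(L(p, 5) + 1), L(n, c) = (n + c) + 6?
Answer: 380/3 ≈ 126.67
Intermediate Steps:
f = 9 (f = 6 + 3 = 9)
L(n, c) = 6 + c + n (L(n, c) = (c + n) + 6 = 6 + c + n)
F(p) = 9 + 1/(12 + p) (F(p) = 9 + 1/((6 + 5 + p) + 1) = 9 + 1/((11 + p) + 1) = 9 + 1/(12 + p))
14*F(f) + 0 = 14*((109 + 9*9)/(12 + 9)) + 0 = 14*((109 + 81)/21) + 0 = 14*((1/21)*190) + 0 = 14*(190/21) + 0 = 380/3 + 0 = 380/3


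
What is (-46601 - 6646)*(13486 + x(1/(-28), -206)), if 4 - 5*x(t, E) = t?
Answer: -100538482791/140 ≈ -7.1813e+8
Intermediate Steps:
x(t, E) = ⅘ - t/5
(-46601 - 6646)*(13486 + x(1/(-28), -206)) = (-46601 - 6646)*(13486 + (⅘ - ⅕/(-28))) = -53247*(13486 + (⅘ - ⅕*(-1/28))) = -53247*(13486 + (⅘ + 1/140)) = -53247*(13486 + 113/140) = -53247*1888153/140 = -100538482791/140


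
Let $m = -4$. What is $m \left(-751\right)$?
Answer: $3004$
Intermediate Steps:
$m \left(-751\right) = \left(-4\right) \left(-751\right) = 3004$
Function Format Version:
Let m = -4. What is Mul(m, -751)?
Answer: 3004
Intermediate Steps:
Mul(m, -751) = Mul(-4, -751) = 3004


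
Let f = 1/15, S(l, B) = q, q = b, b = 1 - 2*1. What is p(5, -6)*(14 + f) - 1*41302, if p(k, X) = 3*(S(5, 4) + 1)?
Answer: -41302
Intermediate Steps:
b = -1 (b = 1 - 2 = -1)
q = -1
S(l, B) = -1
p(k, X) = 0 (p(k, X) = 3*(-1 + 1) = 3*0 = 0)
f = 1/15 ≈ 0.066667
p(5, -6)*(14 + f) - 1*41302 = 0*(14 + 1/15) - 1*41302 = 0*(211/15) - 41302 = 0 - 41302 = -41302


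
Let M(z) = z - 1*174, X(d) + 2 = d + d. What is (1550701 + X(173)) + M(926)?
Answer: 1551797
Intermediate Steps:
X(d) = -2 + 2*d (X(d) = -2 + (d + d) = -2 + 2*d)
M(z) = -174 + z (M(z) = z - 174 = -174 + z)
(1550701 + X(173)) + M(926) = (1550701 + (-2 + 2*173)) + (-174 + 926) = (1550701 + (-2 + 346)) + 752 = (1550701 + 344) + 752 = 1551045 + 752 = 1551797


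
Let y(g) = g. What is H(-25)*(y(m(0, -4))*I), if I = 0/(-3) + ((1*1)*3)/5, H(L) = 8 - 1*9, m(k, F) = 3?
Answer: -9/5 ≈ -1.8000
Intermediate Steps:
H(L) = -1 (H(L) = 8 - 9 = -1)
I = ⅗ (I = 0*(-⅓) + (1*3)*(⅕) = 0 + 3*(⅕) = 0 + ⅗ = ⅗ ≈ 0.60000)
H(-25)*(y(m(0, -4))*I) = -3*3/5 = -1*9/5 = -9/5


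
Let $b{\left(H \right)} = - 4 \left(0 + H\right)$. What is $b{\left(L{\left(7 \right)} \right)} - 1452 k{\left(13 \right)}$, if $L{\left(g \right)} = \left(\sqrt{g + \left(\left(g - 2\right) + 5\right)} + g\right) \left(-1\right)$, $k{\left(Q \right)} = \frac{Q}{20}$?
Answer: $- \frac{4579}{5} + 4 \sqrt{17} \approx -899.31$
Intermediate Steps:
$k{\left(Q \right)} = \frac{Q}{20}$ ($k{\left(Q \right)} = Q \frac{1}{20} = \frac{Q}{20}$)
$L{\left(g \right)} = - g - \sqrt{3 + 2 g}$ ($L{\left(g \right)} = \left(\sqrt{g + \left(\left(-2 + g\right) + 5\right)} + g\right) \left(-1\right) = \left(\sqrt{g + \left(3 + g\right)} + g\right) \left(-1\right) = \left(\sqrt{3 + 2 g} + g\right) \left(-1\right) = \left(g + \sqrt{3 + 2 g}\right) \left(-1\right) = - g - \sqrt{3 + 2 g}$)
$b{\left(H \right)} = - 4 H$
$b{\left(L{\left(7 \right)} \right)} - 1452 k{\left(13 \right)} = - 4 \left(\left(-1\right) 7 - \sqrt{3 + 2 \cdot 7}\right) - 1452 \cdot \frac{1}{20} \cdot 13 = - 4 \left(-7 - \sqrt{3 + 14}\right) - \frac{4719}{5} = - 4 \left(-7 - \sqrt{17}\right) - \frac{4719}{5} = \left(28 + 4 \sqrt{17}\right) - \frac{4719}{5} = - \frac{4579}{5} + 4 \sqrt{17}$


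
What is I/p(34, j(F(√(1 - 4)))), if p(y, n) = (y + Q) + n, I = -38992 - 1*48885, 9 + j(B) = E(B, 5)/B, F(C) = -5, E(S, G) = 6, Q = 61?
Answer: -439385/424 ≈ -1036.3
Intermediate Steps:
j(B) = -9 + 6/B
I = -87877 (I = -38992 - 48885 = -87877)
p(y, n) = 61 + n + y (p(y, n) = (y + 61) + n = (61 + y) + n = 61 + n + y)
I/p(34, j(F(√(1 - 4)))) = -87877/(61 + (-9 + 6/(-5)) + 34) = -87877/(61 + (-9 + 6*(-⅕)) + 34) = -87877/(61 + (-9 - 6/5) + 34) = -87877/(61 - 51/5 + 34) = -87877/424/5 = -87877*5/424 = -439385/424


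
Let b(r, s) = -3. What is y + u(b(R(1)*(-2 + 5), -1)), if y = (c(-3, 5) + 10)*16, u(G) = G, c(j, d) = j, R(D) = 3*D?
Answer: 109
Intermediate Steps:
y = 112 (y = (-3 + 10)*16 = 7*16 = 112)
y + u(b(R(1)*(-2 + 5), -1)) = 112 - 3 = 109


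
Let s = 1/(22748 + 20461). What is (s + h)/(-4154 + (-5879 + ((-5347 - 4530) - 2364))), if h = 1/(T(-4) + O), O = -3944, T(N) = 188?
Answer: 13151/1204971457032 ≈ 1.0914e-8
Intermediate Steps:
s = 1/43209 ≈ 2.3143e-5
h = -1/3756 (h = 1/(188 - 3944) = 1/(-3756) = -1/3756 ≈ -0.00026624)
(s + h)/(-4154 + (-5879 + ((-5347 - 4530) - 2364))) = (1/43209 - 1/3756)/(-4154 + (-5879 + ((-5347 - 4530) - 2364))) = -13151/(54097668*(-4154 + (-5879 + (-9877 - 2364)))) = -13151/(54097668*(-4154 + (-5879 - 12241))) = -13151/(54097668*(-4154 - 18120)) = -13151/54097668/(-22274) = -13151/54097668*(-1/22274) = 13151/1204971457032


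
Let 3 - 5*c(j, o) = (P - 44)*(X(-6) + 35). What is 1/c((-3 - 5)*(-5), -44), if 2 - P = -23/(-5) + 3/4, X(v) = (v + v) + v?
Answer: 100/16159 ≈ 0.0061885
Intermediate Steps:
X(v) = 3*v (X(v) = 2*v + v = 3*v)
P = -67/20 (P = 2 - (-23/(-5) + 3/4) = 2 - (-23*(-1/5) + 3*(1/4)) = 2 - (23/5 + 3/4) = 2 - 1*107/20 = 2 - 107/20 = -67/20 ≈ -3.3500)
c(j, o) = 16159/100 (c(j, o) = 3/5 - (-67/20 - 44)*(3*(-6) + 35)/5 = 3/5 - (-947)*(-18 + 35)/100 = 3/5 - (-947)*17/100 = 3/5 - 1/5*(-16099/20) = 3/5 + 16099/100 = 16159/100)
1/c((-3 - 5)*(-5), -44) = 1/(16159/100) = 100/16159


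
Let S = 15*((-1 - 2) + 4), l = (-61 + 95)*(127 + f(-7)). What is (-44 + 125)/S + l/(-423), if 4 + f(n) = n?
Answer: -8299/2115 ≈ -3.9239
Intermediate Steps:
f(n) = -4 + n
l = 3944 (l = (-61 + 95)*(127 + (-4 - 7)) = 34*(127 - 11) = 34*116 = 3944)
S = 15 (S = 15*(-3 + 4) = 15*1 = 15)
(-44 + 125)/S + l/(-423) = (-44 + 125)/15 + 3944/(-423) = 81*(1/15) + 3944*(-1/423) = 27/5 - 3944/423 = -8299/2115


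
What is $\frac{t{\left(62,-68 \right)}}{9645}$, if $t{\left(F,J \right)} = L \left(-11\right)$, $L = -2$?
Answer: $\frac{22}{9645} \approx 0.002281$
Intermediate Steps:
$t{\left(F,J \right)} = 22$ ($t{\left(F,J \right)} = \left(-2\right) \left(-11\right) = 22$)
$\frac{t{\left(62,-68 \right)}}{9645} = \frac{22}{9645}$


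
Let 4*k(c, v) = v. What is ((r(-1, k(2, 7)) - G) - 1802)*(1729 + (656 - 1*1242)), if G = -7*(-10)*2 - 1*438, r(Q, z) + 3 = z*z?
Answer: -27504009/16 ≈ -1.7190e+6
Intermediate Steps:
k(c, v) = v/4
r(Q, z) = -3 + z² (r(Q, z) = -3 + z*z = -3 + z²)
G = -298 (G = 70*2 - 438 = 140 - 438 = -298)
((r(-1, k(2, 7)) - G) - 1802)*(1729 + (656 - 1*1242)) = (((-3 + ((¼)*7)²) - 1*(-298)) - 1802)*(1729 + (656 - 1*1242)) = (((-3 + (7/4)²) + 298) - 1802)*(1729 + (656 - 1242)) = (((-3 + 49/16) + 298) - 1802)*(1729 - 586) = ((1/16 + 298) - 1802)*1143 = (4769/16 - 1802)*1143 = -24063/16*1143 = -27504009/16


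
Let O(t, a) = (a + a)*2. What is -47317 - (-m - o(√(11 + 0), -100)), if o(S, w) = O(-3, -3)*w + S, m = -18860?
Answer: -64977 + √11 ≈ -64974.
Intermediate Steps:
O(t, a) = 4*a (O(t, a) = (2*a)*2 = 4*a)
o(S, w) = S - 12*w (o(S, w) = (4*(-3))*w + S = -12*w + S = S - 12*w)
-47317 - (-m - o(√(11 + 0), -100)) = -47317 - (-1*(-18860) - (√(11 + 0) - 12*(-100))) = -47317 - (18860 - (√11 + 1200)) = -47317 - (18860 - (1200 + √11)) = -47317 - (18860 + (-1200 - √11)) = -47317 - (17660 - √11) = -47317 + (-17660 + √11) = -64977 + √11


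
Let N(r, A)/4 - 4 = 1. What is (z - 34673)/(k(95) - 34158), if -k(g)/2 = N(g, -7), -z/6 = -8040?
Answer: -13567/34198 ≈ -0.39672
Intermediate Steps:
N(r, A) = 20 (N(r, A) = 16 + 4*1 = 16 + 4 = 20)
z = 48240 (z = -6*(-8040) = 48240)
k(g) = -40 (k(g) = -2*20 = -40)
(z - 34673)/(k(95) - 34158) = (48240 - 34673)/(-40 - 34158) = 13567/(-34198) = 13567*(-1/34198) = -13567/34198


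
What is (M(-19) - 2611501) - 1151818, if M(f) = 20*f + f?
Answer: -3763718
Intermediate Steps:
M(f) = 21*f
(M(-19) - 2611501) - 1151818 = (21*(-19) - 2611501) - 1151818 = (-399 - 2611501) - 1151818 = -2611900 - 1151818 = -3763718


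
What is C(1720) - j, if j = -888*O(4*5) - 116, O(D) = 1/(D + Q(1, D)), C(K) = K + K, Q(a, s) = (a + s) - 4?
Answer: 3580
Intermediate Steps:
Q(a, s) = -4 + a + s
C(K) = 2*K
O(D) = 1/(-3 + 2*D) (O(D) = 1/(D + (-4 + 1 + D)) = 1/(D + (-3 + D)) = 1/(-3 + 2*D))
j = -140 (j = -888/(-3 + 2*(4*5)) - 116 = -888/(-3 + 2*20) - 116 = -888/(-3 + 40) - 116 = -888/37 - 116 = -888*1/37 - 116 = -24 - 116 = -140)
C(1720) - j = 2*1720 - 1*(-140) = 3440 + 140 = 3580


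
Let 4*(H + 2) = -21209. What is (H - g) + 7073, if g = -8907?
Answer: 42703/4 ≈ 10676.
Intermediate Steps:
H = -21217/4 (H = -2 + (¼)*(-21209) = -2 - 21209/4 = -21217/4 ≈ -5304.3)
(H - g) + 7073 = (-21217/4 - 1*(-8907)) + 7073 = (-21217/4 + 8907) + 7073 = 14411/4 + 7073 = 42703/4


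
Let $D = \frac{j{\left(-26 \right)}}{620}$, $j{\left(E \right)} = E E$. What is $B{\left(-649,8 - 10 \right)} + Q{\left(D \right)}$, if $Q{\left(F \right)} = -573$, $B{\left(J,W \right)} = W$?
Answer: $-575$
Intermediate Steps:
$j{\left(E \right)} = E^{2}$
$D = \frac{169}{155}$ ($D = \frac{\left(-26\right)^{2}}{620} = 676 \cdot \frac{1}{620} = \frac{169}{155} \approx 1.0903$)
$B{\left(-649,8 - 10 \right)} + Q{\left(D \right)} = \left(8 - 10\right) - 573 = -2 - 573 = -575$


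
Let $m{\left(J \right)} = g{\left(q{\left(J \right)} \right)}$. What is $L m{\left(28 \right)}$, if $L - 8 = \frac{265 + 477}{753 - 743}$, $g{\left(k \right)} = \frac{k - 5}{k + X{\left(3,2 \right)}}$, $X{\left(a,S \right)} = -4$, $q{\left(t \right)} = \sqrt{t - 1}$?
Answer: $\frac{2877}{55} - \frac{1233 \sqrt{3}}{55} \approx 13.48$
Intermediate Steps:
$q{\left(t \right)} = \sqrt{-1 + t}$
$g{\left(k \right)} = \frac{-5 + k}{-4 + k}$ ($g{\left(k \right)} = \frac{k - 5}{k - 4} = \frac{-5 + k}{-4 + k}$)
$m{\left(J \right)} = \frac{-5 + \sqrt{-1 + J}}{-4 + \sqrt{-1 + J}}$
$L = \frac{411}{5}$ ($L = 8 + \frac{265 + 477}{753 - 743} = 8 + \frac{742}{10} = 8 + 742 \cdot \frac{1}{10} = 8 + \frac{371}{5} = \frac{411}{5} \approx 82.2$)
$L m{\left(28 \right)} = \frac{411 \frac{-5 + \sqrt{-1 + 28}}{-4 + \sqrt{-1 + 28}}}{5} = \frac{411 \frac{-5 + \sqrt{27}}{-4 + \sqrt{27}}}{5} = \frac{411 \frac{-5 + 3 \sqrt{3}}{-4 + 3 \sqrt{3}}}{5} = \frac{411 \left(-5 + 3 \sqrt{3}\right)}{5 \left(-4 + 3 \sqrt{3}\right)}$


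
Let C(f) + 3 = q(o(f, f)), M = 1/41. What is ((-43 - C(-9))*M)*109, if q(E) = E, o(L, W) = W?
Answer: -3379/41 ≈ -82.415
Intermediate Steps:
M = 1/41 ≈ 0.024390
C(f) = -3 + f
((-43 - C(-9))*M)*109 = ((-43 - (-3 - 9))*(1/41))*109 = ((-43 - 1*(-12))*(1/41))*109 = ((-43 + 12)*(1/41))*109 = -31*1/41*109 = -31/41*109 = -3379/41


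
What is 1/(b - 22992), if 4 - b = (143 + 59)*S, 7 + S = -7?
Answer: -1/20160 ≈ -4.9603e-5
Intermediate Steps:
S = -14 (S = -7 - 7 = -14)
b = 2832 (b = 4 - (143 + 59)*(-14) = 4 - 202*(-14) = 4 - 1*(-2828) = 4 + 2828 = 2832)
1/(b - 22992) = 1/(2832 - 22992) = 1/(-20160) = -1/20160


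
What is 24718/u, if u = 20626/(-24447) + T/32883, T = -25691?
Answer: -6623523449106/435437545 ≈ -15211.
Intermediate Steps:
u = -435437545/267963567 (u = 20626/(-24447) - 25691/32883 = 20626*(-1/24447) - 25691*1/32883 = -20626/24447 - 25691/32883 = -435437545/267963567 ≈ -1.6250)
24718/u = 24718/(-435437545/267963567) = 24718*(-267963567/435437545) = -6623523449106/435437545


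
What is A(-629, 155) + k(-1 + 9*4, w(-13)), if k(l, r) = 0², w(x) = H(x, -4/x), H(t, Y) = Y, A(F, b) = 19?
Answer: 19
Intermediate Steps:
w(x) = -4/x
k(l, r) = 0
A(-629, 155) + k(-1 + 9*4, w(-13)) = 19 + 0 = 19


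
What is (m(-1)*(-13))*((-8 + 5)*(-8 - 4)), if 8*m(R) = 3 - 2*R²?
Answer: -117/2 ≈ -58.500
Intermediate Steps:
m(R) = 3/8 - R²/4 (m(R) = (3 - 2*R²)/8 = 3/8 - R²/4)
(m(-1)*(-13))*((-8 + 5)*(-8 - 4)) = ((3/8 - ¼*(-1)²)*(-13))*((-8 + 5)*(-8 - 4)) = ((3/8 - ¼*1)*(-13))*(-3*(-12)) = ((3/8 - ¼)*(-13))*36 = ((⅛)*(-13))*36 = -13/8*36 = -117/2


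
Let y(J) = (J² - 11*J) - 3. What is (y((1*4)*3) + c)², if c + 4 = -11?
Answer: 36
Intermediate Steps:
y(J) = -3 + J² - 11*J
c = -15 (c = -4 - 11 = -15)
(y((1*4)*3) + c)² = ((-3 + ((1*4)*3)² - 11*1*4*3) - 15)² = ((-3 + (4*3)² - 44*3) - 15)² = ((-3 + 12² - 11*12) - 15)² = ((-3 + 144 - 132) - 15)² = (9 - 15)² = (-6)² = 36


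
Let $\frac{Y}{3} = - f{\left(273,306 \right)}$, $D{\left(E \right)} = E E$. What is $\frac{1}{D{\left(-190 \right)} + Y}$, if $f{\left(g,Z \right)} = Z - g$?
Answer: $\frac{1}{36001} \approx 2.7777 \cdot 10^{-5}$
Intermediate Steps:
$D{\left(E \right)} = E^{2}$
$Y = -99$ ($Y = 3 \left(- (306 - 273)\right) = 3 \left(\left(-1\right) 33\right) = 3 \left(-33\right) = -99$)
$\frac{1}{D{\left(-190 \right)} + Y} = \frac{1}{\left(-190\right)^{2} - 99} = \frac{1}{36100 - 99} = \frac{1}{36001}$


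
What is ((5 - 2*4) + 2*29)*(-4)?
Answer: -220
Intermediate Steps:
((5 - 2*4) + 2*29)*(-4) = ((5 - 8) + 58)*(-4) = (-3 + 58)*(-4) = 55*(-4) = -220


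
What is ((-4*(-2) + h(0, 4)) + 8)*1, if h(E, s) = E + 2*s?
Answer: 24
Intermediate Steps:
((-4*(-2) + h(0, 4)) + 8)*1 = ((-4*(-2) + (0 + 2*4)) + 8)*1 = ((8 + (0 + 8)) + 8)*1 = ((8 + 8) + 8)*1 = (16 + 8)*1 = 24*1 = 24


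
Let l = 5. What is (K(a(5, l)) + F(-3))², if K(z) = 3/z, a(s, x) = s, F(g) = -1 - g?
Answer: 169/25 ≈ 6.7600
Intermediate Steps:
(K(a(5, l)) + F(-3))² = (3/5 + (-1 - 1*(-3)))² = (3*(⅕) + (-1 + 3))² = (⅗ + 2)² = (13/5)² = 169/25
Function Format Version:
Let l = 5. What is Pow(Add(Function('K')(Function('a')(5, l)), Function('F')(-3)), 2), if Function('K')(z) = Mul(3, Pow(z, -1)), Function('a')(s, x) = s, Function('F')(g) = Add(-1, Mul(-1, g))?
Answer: Rational(169, 25) ≈ 6.7600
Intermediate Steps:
Pow(Add(Function('K')(Function('a')(5, l)), Function('F')(-3)), 2) = Pow(Add(Mul(3, Pow(5, -1)), Add(-1, Mul(-1, -3))), 2) = Pow(Add(Mul(3, Rational(1, 5)), Add(-1, 3)), 2) = Pow(Add(Rational(3, 5), 2), 2) = Pow(Rational(13, 5), 2) = Rational(169, 25)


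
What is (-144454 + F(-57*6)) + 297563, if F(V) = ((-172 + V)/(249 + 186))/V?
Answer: 11389013222/74385 ≈ 1.5311e+5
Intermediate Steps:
F(V) = (-172/435 + V/435)/V (F(V) = ((-172 + V)/435)/V = ((-172 + V)*(1/435))/V = (-172/435 + V/435)/V)
(-144454 + F(-57*6)) + 297563 = (-144454 + (-172 - 57*6)/(435*((-57*6)))) + 297563 = (-144454 + (1/435)*(-172 - 342)/(-342)) + 297563 = (-144454 + (1/435)*(-1/342)*(-514)) + 297563 = (-144454 + 257/74385) + 297563 = -10745210533/74385 + 297563 = 11389013222/74385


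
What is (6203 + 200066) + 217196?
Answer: 423465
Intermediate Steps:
(6203 + 200066) + 217196 = 206269 + 217196 = 423465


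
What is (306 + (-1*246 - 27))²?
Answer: 1089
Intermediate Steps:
(306 + (-1*246 - 27))² = (306 + (-246 - 27))² = (306 - 273)² = 33² = 1089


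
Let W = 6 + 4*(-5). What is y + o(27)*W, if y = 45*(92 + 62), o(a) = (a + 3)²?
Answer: -5670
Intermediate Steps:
o(a) = (3 + a)²
W = -14 (W = 6 - 20 = -14)
y = 6930 (y = 45*154 = 6930)
y + o(27)*W = 6930 + (3 + 27)²*(-14) = 6930 + 30²*(-14) = 6930 + 900*(-14) = 6930 - 12600 = -5670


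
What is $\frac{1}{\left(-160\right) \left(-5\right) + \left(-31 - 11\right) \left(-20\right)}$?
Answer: $\frac{1}{1640} \approx 0.00060976$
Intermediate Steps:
$\frac{1}{\left(-160\right) \left(-5\right) + \left(-31 - 11\right) \left(-20\right)} = \frac{1}{800 - -840} = \frac{1}{800 + 840} = \frac{1}{1640}$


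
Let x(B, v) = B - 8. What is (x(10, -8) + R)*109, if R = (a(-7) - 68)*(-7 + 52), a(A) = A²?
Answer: -92977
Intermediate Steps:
x(B, v) = -8 + B
R = -855 (R = ((-7)² - 68)*(-7 + 52) = (49 - 68)*45 = -19*45 = -855)
(x(10, -8) + R)*109 = ((-8 + 10) - 855)*109 = (2 - 855)*109 = -853*109 = -92977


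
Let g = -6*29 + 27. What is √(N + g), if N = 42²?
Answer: 7*√33 ≈ 40.212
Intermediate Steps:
g = -147 (g = -174 + 27 = -147)
N = 1764
√(N + g) = √(1764 - 147) = √1617 = 7*√33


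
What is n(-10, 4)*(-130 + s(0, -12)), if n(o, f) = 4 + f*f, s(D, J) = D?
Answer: -2600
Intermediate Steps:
n(o, f) = 4 + f²
n(-10, 4)*(-130 + s(0, -12)) = (4 + 4²)*(-130 + 0) = (4 + 16)*(-130) = 20*(-130) = -2600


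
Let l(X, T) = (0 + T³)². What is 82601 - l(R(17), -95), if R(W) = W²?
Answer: -735091808024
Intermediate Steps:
l(X, T) = T⁶ (l(X, T) = (T³)² = T⁶)
82601 - l(R(17), -95) = 82601 - 1*(-95)⁶ = 82601 - 1*735091890625 = 82601 - 735091890625 = -735091808024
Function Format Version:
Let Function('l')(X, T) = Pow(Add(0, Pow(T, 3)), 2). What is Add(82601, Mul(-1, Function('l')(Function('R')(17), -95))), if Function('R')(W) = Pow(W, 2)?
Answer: -735091808024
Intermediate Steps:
Function('l')(X, T) = Pow(T, 6) (Function('l')(X, T) = Pow(Pow(T, 3), 2) = Pow(T, 6))
Add(82601, Mul(-1, Function('l')(Function('R')(17), -95))) = Add(82601, Mul(-1, Pow(-95, 6))) = Add(82601, Mul(-1, 735091890625)) = Add(82601, -735091890625) = -735091808024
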